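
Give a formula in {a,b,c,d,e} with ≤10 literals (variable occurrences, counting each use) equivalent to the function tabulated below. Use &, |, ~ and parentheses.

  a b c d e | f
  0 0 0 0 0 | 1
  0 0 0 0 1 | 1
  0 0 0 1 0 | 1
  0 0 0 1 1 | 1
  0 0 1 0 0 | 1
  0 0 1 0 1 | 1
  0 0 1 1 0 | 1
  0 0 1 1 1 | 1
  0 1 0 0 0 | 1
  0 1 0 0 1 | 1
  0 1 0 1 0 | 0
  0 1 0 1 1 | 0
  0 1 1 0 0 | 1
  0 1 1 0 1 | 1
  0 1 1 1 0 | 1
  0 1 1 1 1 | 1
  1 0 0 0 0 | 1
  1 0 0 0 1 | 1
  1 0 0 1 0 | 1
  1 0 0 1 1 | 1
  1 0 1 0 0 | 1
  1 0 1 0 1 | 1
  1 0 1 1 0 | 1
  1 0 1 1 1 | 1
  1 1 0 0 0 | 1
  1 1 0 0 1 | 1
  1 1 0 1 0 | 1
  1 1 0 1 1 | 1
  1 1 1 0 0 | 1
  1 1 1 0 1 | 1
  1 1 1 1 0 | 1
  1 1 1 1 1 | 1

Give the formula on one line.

((~d | (c | a)) | ((~c & ~d) | ((~e | ~a) & ~b)))

  ~d = 11001100110011001100110011001100
  (c | a) = 00001111000011111111111111111111
  (~d | (c | a)) = 11001111110011111111111111111111
  ~c = 11110000111100001111000011110000
  (~c & ~d) = 11000000110000001100000011000000
  ~e = 10101010101010101010101010101010
  ~a = 11111111111111110000000000000000
  (~e | ~a) = 11111111111111111010101010101010
  ~b = 11111111000000001111111100000000
  ((~e | ~a) & ~b) = 11111111000000001010101000000000
  ((~c & ~d) | ((~e | ~a) & ~b)) = 11111111110000001110101011000000
  ((~d | (c | a)) | ((~c & ~d) | ((~e | ~a) & ~b))) = 11111111110011111111111111111111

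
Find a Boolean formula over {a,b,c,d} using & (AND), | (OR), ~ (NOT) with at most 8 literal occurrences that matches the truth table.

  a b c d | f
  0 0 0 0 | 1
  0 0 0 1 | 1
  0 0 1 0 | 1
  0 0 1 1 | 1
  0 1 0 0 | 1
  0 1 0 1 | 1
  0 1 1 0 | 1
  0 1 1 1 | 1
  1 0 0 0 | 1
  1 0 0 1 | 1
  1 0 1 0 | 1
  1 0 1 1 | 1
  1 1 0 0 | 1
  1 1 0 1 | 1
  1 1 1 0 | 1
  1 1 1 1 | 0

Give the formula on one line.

  ~a = 1111111100000000
  ~d = 1010101010101010
  (~a | ~d) = 1111111110101010
  ~c = 1100110011001100
  (~c & b) = 0000110000001100
  ~b = 1111000011110000
  (~b & d) = 0101000001010000
  ((~c & b) | (~b & d)) = 0101110001011100
  ((~a | ~d) | ((~c & b) | (~b & d))) = 1111111111111110

((~a | ~d) | ((~c & b) | (~b & d)))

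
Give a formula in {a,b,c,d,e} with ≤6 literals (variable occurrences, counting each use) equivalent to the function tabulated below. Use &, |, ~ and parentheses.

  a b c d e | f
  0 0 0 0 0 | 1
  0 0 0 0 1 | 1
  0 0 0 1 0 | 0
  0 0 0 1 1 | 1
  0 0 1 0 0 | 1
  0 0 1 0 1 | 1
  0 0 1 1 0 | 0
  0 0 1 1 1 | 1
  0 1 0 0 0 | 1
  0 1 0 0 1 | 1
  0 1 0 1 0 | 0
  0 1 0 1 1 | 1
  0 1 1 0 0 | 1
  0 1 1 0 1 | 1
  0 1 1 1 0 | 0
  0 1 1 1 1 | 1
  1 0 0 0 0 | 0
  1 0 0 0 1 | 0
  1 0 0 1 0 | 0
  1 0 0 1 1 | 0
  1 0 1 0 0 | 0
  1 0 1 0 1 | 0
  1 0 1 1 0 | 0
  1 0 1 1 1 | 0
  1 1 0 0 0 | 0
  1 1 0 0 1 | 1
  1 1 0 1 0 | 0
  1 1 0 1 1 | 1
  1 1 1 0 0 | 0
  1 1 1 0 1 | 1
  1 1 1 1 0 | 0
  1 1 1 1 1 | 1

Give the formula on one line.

  ~a = 11111111111111110000000000000000
  (~a | b) = 11111111111111110000000011111111
  ~d = 11001100110011001100110011001100
  (~d & ~a) = 11001100110011000000000000000000
  ((~d & ~a) | e) = 11011101110111010101010101010101
  ((~a | b) & ((~d & ~a) | e)) = 11011101110111010000000001010101

((~a | b) & ((~d & ~a) | e))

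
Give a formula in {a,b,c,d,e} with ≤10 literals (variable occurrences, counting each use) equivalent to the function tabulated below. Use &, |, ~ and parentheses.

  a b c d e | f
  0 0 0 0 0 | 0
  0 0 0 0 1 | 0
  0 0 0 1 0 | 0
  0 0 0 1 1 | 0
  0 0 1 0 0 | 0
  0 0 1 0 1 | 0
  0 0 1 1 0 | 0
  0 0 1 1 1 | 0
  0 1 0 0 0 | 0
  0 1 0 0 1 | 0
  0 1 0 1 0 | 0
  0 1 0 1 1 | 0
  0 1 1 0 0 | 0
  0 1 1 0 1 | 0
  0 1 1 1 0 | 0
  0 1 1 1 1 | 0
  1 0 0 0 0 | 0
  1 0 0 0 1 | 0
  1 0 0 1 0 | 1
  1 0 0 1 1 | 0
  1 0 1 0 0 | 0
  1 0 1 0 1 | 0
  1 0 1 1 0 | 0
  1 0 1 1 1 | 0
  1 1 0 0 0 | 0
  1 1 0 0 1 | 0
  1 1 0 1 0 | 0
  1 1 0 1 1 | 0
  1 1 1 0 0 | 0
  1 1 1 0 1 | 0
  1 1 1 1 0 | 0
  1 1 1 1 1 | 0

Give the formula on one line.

(((~b | e) & ((e | d) & (~c & a))) & ~e)

  ~b = 11111111000000001111111100000000
  (~b | e) = 11111111010101011111111101010101
  (e | d) = 01110111011101110111011101110111
  ~c = 11110000111100001111000011110000
  (~c & a) = 00000000000000001111000011110000
  ((e | d) & (~c & a)) = 00000000000000000111000001110000
  ((~b | e) & ((e | d) & (~c & a))) = 00000000000000000111000001010000
  ~e = 10101010101010101010101010101010
  (((~b | e) & ((e | d) & (~c & a))) & ~e) = 00000000000000000010000000000000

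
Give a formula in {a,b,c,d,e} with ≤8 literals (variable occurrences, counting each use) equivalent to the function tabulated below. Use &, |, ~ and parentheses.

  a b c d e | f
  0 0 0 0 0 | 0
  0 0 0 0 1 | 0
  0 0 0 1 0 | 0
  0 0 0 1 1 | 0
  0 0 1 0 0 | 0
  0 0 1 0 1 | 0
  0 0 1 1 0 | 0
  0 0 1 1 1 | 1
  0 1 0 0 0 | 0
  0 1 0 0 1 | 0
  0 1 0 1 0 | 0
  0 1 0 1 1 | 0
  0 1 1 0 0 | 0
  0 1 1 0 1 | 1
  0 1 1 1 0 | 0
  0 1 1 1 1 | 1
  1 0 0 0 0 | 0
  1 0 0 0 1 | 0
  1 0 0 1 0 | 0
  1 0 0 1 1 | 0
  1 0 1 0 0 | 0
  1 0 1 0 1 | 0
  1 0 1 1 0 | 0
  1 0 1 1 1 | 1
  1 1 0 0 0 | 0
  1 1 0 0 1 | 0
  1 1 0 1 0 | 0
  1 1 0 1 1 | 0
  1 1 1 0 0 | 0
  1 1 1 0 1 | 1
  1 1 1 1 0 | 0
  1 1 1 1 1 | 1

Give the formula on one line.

  (b | d) = 00110011111111110011001111111111
  (c & (b | d)) = 00000011000011110000001100001111
  ~c = 11110000111100001111000011110000
  ~e = 10101010101010101010101010101010
  (d & ~e) = 00100010001000100010001000100010
  (~c & (d & ~e)) = 00100000001000000010000000100000
  ((c & (b | d)) | (~c & (d & ~e))) = 00100011001011110010001100101111
  (e & c) = 00000101000001010000010100000101
  (((c & (b | d)) | (~c & (d & ~e))) & (e & c)) = 00000001000001010000000100000101

(((c & (b | d)) | (~c & (d & ~e))) & (e & c))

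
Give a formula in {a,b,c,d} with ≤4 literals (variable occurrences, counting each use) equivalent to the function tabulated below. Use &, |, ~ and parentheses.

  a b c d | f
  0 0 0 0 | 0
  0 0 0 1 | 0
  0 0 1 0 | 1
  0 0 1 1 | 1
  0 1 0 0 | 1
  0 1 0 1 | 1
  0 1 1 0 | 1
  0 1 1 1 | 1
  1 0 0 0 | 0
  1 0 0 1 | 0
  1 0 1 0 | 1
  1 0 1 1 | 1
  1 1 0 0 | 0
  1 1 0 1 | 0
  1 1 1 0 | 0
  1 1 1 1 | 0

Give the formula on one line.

  ~b = 1111000011110000
  ~a = 1111111100000000
  (~b | ~a) = 1111111111110000
  (c | b) = 0011111100111111
  ((~b | ~a) & (c | b)) = 0011111100110000

((~b | ~a) & (c | b))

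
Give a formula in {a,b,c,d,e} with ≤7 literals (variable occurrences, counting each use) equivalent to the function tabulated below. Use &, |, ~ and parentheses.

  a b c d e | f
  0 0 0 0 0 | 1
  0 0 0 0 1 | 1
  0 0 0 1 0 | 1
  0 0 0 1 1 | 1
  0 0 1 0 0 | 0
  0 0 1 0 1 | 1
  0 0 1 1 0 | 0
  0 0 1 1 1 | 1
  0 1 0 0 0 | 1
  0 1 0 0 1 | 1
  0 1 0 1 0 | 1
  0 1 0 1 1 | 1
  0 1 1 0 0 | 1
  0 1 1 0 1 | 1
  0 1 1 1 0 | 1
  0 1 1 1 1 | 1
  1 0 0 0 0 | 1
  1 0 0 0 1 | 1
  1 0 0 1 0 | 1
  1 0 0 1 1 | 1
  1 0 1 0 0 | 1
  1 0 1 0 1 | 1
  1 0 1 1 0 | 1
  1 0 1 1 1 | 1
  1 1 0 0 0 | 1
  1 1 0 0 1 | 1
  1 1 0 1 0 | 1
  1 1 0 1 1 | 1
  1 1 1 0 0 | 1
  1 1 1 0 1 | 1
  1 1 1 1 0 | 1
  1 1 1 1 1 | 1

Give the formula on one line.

(~c | ((b | (~c & d)) | (e | a)))

  ~c = 11110000111100001111000011110000
  (~c & d) = 00110000001100000011000000110000
  (b | (~c & d)) = 00110000111111110011000011111111
  (e | a) = 01010101010101011111111111111111
  ((b | (~c & d)) | (e | a)) = 01110101111111111111111111111111
  (~c | ((b | (~c & d)) | (e | a))) = 11110101111111111111111111111111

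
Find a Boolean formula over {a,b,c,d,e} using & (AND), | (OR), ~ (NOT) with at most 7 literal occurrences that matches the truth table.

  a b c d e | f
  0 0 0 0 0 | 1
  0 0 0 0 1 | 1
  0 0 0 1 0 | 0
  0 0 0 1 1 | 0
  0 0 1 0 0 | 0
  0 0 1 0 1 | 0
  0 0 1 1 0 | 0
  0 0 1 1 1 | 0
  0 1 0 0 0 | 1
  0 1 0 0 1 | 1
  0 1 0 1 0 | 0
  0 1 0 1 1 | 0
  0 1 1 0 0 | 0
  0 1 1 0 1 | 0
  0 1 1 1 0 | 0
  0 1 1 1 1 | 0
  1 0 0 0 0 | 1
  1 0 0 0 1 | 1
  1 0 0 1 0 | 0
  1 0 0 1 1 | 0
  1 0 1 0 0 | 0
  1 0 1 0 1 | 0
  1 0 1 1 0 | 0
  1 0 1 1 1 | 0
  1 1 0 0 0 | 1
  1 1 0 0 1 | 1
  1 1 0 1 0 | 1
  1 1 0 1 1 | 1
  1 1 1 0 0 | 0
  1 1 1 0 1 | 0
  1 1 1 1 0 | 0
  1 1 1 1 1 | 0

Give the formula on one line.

((b & (a & ~c)) | (~c & ~d))

  ~c = 11110000111100001111000011110000
  (a & ~c) = 00000000000000001111000011110000
  (b & (a & ~c)) = 00000000000000000000000011110000
  ~d = 11001100110011001100110011001100
  (~c & ~d) = 11000000110000001100000011000000
  ((b & (a & ~c)) | (~c & ~d)) = 11000000110000001100000011110000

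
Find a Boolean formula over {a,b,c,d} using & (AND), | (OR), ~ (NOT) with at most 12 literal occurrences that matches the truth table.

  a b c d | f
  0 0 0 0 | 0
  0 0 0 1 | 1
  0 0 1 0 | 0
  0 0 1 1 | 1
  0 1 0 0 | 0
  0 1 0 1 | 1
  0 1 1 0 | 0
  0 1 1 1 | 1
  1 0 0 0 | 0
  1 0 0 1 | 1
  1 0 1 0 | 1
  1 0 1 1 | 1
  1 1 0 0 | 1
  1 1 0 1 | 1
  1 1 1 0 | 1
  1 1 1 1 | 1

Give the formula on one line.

((b & ((a & ~d) | (a & (~b | c)))) | ((c & a) | d))

  ~d = 1010101010101010
  (a & ~d) = 0000000010101010
  ~b = 1111000011110000
  (~b | c) = 1111001111110011
  (a & (~b | c)) = 0000000011110011
  ((a & ~d) | (a & (~b | c))) = 0000000011111011
  (b & ((a & ~d) | (a & (~b | c)))) = 0000000000001011
  (c & a) = 0000000000110011
  ((c & a) | d) = 0101010101110111
  ((b & ((a & ~d) | (a & (~b | c)))) | ((c & a) | d)) = 0101010101111111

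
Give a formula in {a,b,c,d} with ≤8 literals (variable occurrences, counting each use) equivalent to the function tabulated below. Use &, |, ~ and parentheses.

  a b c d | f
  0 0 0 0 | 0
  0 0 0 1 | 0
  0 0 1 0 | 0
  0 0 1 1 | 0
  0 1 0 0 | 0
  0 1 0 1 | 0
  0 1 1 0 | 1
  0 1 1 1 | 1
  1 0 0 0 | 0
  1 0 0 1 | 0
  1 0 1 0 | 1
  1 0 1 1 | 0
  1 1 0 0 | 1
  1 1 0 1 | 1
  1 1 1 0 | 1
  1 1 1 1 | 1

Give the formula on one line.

  ~c = 1100110011001100
  (~c & a) = 0000000011001100
  (b & (~c & a)) = 0000000000001100
  ~d = 1010101010101010
  (~d & a) = 0000000010101010
  ((~d & a) | b) = 0000111110101111
  (((~d & a) | b) & c) = 0000001100100011
  ((b & (~c & a)) | (((~d & a) | b) & c)) = 0000001100101111

((b & (~c & a)) | (((~d & a) | b) & c))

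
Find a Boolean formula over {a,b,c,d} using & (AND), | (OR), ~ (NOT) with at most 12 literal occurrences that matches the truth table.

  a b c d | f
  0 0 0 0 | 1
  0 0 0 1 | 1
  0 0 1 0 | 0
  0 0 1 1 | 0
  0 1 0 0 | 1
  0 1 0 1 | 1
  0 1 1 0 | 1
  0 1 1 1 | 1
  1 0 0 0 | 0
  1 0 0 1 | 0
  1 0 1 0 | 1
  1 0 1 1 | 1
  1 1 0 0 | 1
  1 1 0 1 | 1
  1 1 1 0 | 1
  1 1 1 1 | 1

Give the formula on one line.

  ~c = 1100110011001100
  (~c | a) = 1100110011111111
  ~a = 1111111100000000
  (~a & d) = 0101010100000000
  ~b = 1111000011110000
  ((~a & d) | ~b) = 1111010111110000
  (b | c) = 0011111100111111
  ((b | c) | ~a) = 1111111100111111
  (((~a & d) | ~b) & ((b | c) | ~a)) = 1111010100110000
  ((~c | a) & (((~a & d) | ~b) & ((b | c) | ~a))) = 1100010000110000
  (((~c | a) & (((~a & d) | ~b) & ((b | c) | ~a))) | b) = 1100111100111111

(((~c | a) & (((~a & d) | ~b) & ((b | c) | ~a))) | b)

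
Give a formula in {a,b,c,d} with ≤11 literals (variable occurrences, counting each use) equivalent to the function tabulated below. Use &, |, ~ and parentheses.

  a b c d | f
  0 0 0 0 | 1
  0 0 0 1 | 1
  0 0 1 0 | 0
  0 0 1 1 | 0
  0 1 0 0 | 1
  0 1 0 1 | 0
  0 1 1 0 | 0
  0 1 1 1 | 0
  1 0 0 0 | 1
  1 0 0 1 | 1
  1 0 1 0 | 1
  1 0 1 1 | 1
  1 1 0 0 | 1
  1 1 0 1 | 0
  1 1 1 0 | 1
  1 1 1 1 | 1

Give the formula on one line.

  ~b = 1111000011110000
  (a | d) = 0101010111111111
  ((a | d) | b) = 0101111111111111
  (((a | d) | b) & c) = 0001001100110011
  (~b | (((a | d) | b) & c)) = 1111001111110011
  ~d = 1010101010101010
  ~c = 1100110011001100
  (~d & ~c) = 1000100010001000
  ((~b | (((a | d) | b) & c)) | (~d & ~c)) = 1111101111111011
  (a | ~c) = 1100110011111111
  (((~b | (((a | d) | b) & c)) | (~d & ~c)) & (a | ~c)) = 1100100011111011

(((~b | (((a | d) | b) & c)) | (~d & ~c)) & (a | ~c))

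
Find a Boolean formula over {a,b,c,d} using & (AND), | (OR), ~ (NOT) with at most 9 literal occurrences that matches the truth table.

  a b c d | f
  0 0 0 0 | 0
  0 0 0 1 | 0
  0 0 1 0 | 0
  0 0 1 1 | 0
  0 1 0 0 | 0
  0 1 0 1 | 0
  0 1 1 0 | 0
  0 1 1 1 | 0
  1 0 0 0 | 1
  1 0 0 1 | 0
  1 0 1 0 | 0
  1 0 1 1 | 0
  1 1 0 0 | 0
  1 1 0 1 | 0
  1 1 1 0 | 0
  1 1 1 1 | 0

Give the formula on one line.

  ~d = 1010101010101010
  (~d | b) = 1010111110101111
  ((~d | b) & a) = 0000000010101111
  (c | ((~d | b) & a)) = 0011001110111111
  ~b = 1111000011110000
  ((c | ((~d | b) & a)) & ~b) = 0011000010110000
  ~c = 1100110011001100
  (~c & a) = 0000000011001100
  (((c | ((~d | b) & a)) & ~b) & (~c & a)) = 0000000010000000

(((c | ((~d | b) & a)) & ~b) & (~c & a))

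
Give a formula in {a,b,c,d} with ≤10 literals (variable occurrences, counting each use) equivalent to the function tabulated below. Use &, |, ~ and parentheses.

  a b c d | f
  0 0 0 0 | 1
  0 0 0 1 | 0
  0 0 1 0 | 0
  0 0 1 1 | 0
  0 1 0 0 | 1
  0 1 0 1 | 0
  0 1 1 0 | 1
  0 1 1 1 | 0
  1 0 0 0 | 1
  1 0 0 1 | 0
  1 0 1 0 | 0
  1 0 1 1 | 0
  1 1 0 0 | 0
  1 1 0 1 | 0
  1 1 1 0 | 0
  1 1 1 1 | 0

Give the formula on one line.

  ~d = 1010101010101010
  ~a = 1111111100000000
  (d | ~a) = 1111111101010101
  (b & (d | ~a)) = 0000111100000101
  ~c = 1100110011001100
  ~b = 1111000011110000
  (~c & ~b) = 1100000011000000
  (~d & (~c & ~b)) = 1000000010000000
  ((b & (d | ~a)) | (~d & (~c & ~b))) = 1000111110000101
  (~d & ((b & (d | ~a)) | (~d & (~c & ~b)))) = 1000101010000000

(~d & ((b & (d | ~a)) | (~d & (~c & ~b))))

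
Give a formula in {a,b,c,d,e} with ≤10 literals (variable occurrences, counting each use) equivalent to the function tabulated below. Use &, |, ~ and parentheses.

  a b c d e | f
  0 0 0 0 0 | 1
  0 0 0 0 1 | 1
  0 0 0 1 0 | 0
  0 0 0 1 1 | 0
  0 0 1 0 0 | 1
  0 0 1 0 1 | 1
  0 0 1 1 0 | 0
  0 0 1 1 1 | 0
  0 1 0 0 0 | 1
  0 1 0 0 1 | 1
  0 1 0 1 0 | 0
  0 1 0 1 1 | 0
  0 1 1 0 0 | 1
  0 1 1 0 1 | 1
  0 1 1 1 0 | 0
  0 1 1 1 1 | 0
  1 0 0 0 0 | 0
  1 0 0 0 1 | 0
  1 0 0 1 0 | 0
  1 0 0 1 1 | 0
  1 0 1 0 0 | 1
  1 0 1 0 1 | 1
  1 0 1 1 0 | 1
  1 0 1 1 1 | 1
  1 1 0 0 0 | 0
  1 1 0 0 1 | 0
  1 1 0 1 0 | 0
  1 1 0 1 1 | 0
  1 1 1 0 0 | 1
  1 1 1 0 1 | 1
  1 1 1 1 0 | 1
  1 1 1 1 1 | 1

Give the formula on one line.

((c & (((d & a) | c) & a)) | (~a & ~d))

  (d & a) = 00000000000000000011001100110011
  ((d & a) | c) = 00001111000011110011111100111111
  (((d & a) | c) & a) = 00000000000000000011111100111111
  (c & (((d & a) | c) & a)) = 00000000000000000000111100001111
  ~a = 11111111111111110000000000000000
  ~d = 11001100110011001100110011001100
  (~a & ~d) = 11001100110011000000000000000000
  ((c & (((d & a) | c) & a)) | (~a & ~d)) = 11001100110011000000111100001111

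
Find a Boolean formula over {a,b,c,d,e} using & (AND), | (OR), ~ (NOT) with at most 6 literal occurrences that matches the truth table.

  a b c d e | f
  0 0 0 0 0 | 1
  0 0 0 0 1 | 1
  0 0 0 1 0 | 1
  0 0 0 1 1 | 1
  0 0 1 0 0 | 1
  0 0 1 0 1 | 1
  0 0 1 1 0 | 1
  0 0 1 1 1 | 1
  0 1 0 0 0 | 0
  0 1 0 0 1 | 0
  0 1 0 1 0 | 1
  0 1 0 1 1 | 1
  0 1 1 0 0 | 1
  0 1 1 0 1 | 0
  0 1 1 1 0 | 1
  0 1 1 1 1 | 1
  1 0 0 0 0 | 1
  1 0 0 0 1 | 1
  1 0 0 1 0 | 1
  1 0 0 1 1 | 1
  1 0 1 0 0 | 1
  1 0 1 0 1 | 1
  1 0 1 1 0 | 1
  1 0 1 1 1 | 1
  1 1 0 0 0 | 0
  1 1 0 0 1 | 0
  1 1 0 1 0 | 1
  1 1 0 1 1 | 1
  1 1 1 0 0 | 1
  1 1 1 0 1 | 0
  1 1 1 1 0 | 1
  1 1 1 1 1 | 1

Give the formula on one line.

  ~e = 10101010101010101010101010101010
  (~e & c) = 00001010000010100000101000001010
  ((~e & c) | d) = 00111011001110110011101100111011
  ~b = 11111111000000001111111100000000
  (((~e & c) | d) | ~b) = 11111111001110111111111100111011

(((~e & c) | d) | ~b)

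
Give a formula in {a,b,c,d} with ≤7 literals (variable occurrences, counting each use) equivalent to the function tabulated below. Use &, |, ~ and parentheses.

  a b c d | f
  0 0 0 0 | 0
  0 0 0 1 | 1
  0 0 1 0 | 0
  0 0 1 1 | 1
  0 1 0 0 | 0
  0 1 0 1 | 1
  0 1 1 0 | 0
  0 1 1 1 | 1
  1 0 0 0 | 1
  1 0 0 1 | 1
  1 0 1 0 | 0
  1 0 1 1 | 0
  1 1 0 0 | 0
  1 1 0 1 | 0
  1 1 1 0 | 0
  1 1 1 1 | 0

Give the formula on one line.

  ~a = 1111111100000000
  (~a & d) = 0101010100000000
  ~c = 1100110011001100
  ~b = 1111000011110000
  (~c & ~b) = 1100000011000000
  (~a | (~c & ~b)) = 1111111111000000
  (a & (~a | (~c & ~b))) = 0000000011000000
  ((~a & d) | (a & (~a | (~c & ~b)))) = 0101010111000000

((~a & d) | (a & (~a | (~c & ~b))))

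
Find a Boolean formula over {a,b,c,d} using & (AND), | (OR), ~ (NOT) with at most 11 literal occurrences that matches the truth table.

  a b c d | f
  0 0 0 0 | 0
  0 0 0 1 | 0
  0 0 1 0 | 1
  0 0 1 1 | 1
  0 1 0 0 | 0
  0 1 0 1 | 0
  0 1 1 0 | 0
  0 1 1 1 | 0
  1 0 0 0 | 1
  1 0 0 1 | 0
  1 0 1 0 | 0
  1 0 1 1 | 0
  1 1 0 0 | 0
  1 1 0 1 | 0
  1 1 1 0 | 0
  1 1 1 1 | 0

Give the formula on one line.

((~b | c) & (((~c & ~d) | ~a) & ((~b & (c | a)) | a)))

  ~b = 1111000011110000
  (~b | c) = 1111001111110011
  ~c = 1100110011001100
  ~d = 1010101010101010
  (~c & ~d) = 1000100010001000
  ~a = 1111111100000000
  ((~c & ~d) | ~a) = 1111111110001000
  (c | a) = 0011001111111111
  (~b & (c | a)) = 0011000011110000
  ((~b & (c | a)) | a) = 0011000011111111
  (((~c & ~d) | ~a) & ((~b & (c | a)) | a)) = 0011000010001000
  ((~b | c) & (((~c & ~d) | ~a) & ((~b & (c | a)) | a))) = 0011000010000000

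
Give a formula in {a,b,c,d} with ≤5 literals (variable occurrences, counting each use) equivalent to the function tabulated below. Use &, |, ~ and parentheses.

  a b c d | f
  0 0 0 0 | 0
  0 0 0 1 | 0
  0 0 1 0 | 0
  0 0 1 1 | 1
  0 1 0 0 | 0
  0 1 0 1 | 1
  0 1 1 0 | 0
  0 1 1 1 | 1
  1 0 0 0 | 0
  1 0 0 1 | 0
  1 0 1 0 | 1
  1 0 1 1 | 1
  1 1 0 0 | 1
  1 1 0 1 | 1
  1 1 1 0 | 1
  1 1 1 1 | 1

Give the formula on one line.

  ~b = 1111000011110000
  (c & ~b) = 0011000000110000
  ((c & ~b) | b) = 0011111100111111
  (d | a) = 0101010111111111
  (((c & ~b) | b) & (d | a)) = 0001010100111111

(((c & ~b) | b) & (d | a))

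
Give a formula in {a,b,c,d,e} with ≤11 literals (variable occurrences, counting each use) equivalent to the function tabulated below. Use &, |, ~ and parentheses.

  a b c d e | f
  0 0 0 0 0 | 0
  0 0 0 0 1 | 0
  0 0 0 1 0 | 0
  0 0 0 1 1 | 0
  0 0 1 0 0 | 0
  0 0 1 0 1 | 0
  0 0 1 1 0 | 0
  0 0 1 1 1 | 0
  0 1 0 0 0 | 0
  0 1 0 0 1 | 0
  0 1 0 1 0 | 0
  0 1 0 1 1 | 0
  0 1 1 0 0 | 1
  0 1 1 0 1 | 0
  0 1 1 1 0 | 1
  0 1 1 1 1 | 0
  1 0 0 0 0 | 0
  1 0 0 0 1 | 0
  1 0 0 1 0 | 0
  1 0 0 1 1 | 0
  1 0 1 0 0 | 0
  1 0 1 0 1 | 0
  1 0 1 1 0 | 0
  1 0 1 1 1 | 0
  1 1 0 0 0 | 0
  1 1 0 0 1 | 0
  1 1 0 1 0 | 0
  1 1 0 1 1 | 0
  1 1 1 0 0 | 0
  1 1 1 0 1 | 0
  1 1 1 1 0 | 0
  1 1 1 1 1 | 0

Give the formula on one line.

(((~e & c) & b) & ((~c | (c & ~a)) | ((c & ~b) & a)))

  ~e = 10101010101010101010101010101010
  (~e & c) = 00001010000010100000101000001010
  ((~e & c) & b) = 00000000000010100000000000001010
  ~c = 11110000111100001111000011110000
  ~a = 11111111111111110000000000000000
  (c & ~a) = 00001111000011110000000000000000
  (~c | (c & ~a)) = 11111111111111111111000011110000
  ~b = 11111111000000001111111100000000
  (c & ~b) = 00001111000000000000111100000000
  ((c & ~b) & a) = 00000000000000000000111100000000
  ((~c | (c & ~a)) | ((c & ~b) & a)) = 11111111111111111111111111110000
  (((~e & c) & b) & ((~c | (c & ~a)) | ((c & ~b) & a))) = 00000000000010100000000000000000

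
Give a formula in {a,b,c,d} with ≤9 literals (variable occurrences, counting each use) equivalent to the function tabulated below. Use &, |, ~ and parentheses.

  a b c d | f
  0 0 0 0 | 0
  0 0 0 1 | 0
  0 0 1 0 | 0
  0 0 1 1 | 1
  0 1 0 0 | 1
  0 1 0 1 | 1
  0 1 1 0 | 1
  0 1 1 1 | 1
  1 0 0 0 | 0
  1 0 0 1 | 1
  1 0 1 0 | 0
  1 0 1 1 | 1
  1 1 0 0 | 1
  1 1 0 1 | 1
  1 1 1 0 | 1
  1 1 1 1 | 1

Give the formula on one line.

((d & c) | ((b | d) & ((~b & a) | b)))

  (d & c) = 0001000100010001
  (b | d) = 0101111101011111
  ~b = 1111000011110000
  (~b & a) = 0000000011110000
  ((~b & a) | b) = 0000111111111111
  ((b | d) & ((~b & a) | b)) = 0000111101011111
  ((d & c) | ((b | d) & ((~b & a) | b))) = 0001111101011111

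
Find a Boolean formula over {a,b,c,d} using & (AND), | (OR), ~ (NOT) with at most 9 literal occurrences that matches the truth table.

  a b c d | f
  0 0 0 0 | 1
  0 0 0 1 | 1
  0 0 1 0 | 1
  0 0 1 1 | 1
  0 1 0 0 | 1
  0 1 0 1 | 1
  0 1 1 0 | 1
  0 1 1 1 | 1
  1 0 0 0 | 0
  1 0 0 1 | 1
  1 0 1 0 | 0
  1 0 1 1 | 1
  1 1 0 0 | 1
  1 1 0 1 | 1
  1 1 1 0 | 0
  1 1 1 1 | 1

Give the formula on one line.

(d | ((((d & (c & (~b & a))) | b) & ~c) | ~a))

  ~b = 1111000011110000
  (~b & a) = 0000000011110000
  (c & (~b & a)) = 0000000000110000
  (d & (c & (~b & a))) = 0000000000010000
  ((d & (c & (~b & a))) | b) = 0000111100011111
  ~c = 1100110011001100
  (((d & (c & (~b & a))) | b) & ~c) = 0000110000001100
  ~a = 1111111100000000
  ((((d & (c & (~b & a))) | b) & ~c) | ~a) = 1111111100001100
  (d | ((((d & (c & (~b & a))) | b) & ~c) | ~a)) = 1111111101011101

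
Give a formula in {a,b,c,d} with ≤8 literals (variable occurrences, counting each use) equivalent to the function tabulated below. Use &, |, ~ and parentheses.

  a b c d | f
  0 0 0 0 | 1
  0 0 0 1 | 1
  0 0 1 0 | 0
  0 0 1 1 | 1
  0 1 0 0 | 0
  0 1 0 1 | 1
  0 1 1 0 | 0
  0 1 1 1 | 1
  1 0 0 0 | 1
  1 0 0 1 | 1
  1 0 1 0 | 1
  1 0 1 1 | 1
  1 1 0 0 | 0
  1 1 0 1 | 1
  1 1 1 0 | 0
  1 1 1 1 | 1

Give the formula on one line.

  ~b = 1111000011110000
  ~c = 1100110011001100
  (~b & ~c) = 1100000011000000
  (a | d) = 0101010111111111
  (~b | d) = 1111010111110101
  ((a | d) & (~b | d)) = 0101010111110101
  ((~b & ~c) | ((a | d) & (~b | d))) = 1101010111110101

((~b & ~c) | ((a | d) & (~b | d)))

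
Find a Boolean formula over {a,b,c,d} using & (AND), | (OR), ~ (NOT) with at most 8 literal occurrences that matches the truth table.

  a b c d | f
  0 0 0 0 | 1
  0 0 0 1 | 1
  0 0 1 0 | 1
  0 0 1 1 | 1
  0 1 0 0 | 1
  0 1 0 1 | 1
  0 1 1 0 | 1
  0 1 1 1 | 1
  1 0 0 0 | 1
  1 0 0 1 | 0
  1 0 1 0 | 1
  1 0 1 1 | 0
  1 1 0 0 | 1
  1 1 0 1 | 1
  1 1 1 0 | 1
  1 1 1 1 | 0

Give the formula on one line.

((a & ((b & ~c) & (d & (b | ~c)))) | (~a | ~d))

  ~c = 1100110011001100
  (b & ~c) = 0000110000001100
  (b | ~c) = 1100111111001111
  (d & (b | ~c)) = 0100010101000101
  ((b & ~c) & (d & (b | ~c))) = 0000010000000100
  (a & ((b & ~c) & (d & (b | ~c)))) = 0000000000000100
  ~a = 1111111100000000
  ~d = 1010101010101010
  (~a | ~d) = 1111111110101010
  ((a & ((b & ~c) & (d & (b | ~c)))) | (~a | ~d)) = 1111111110101110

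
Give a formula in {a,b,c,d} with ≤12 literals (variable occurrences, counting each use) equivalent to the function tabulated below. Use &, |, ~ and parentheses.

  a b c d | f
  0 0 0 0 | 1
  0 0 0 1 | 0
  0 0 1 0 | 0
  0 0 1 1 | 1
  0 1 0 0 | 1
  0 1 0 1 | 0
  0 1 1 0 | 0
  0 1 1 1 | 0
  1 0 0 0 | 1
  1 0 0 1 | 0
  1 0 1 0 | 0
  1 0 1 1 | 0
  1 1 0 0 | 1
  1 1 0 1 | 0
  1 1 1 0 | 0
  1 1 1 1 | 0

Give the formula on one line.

((((c & d) & ~a) & ((~b | a) & (~a | ~d))) | (~c & ~d))

  (c & d) = 0001000100010001
  ~a = 1111111100000000
  ((c & d) & ~a) = 0001000100000000
  ~b = 1111000011110000
  (~b | a) = 1111000011111111
  ~d = 1010101010101010
  (~a | ~d) = 1111111110101010
  ((~b | a) & (~a | ~d)) = 1111000010101010
  (((c & d) & ~a) & ((~b | a) & (~a | ~d))) = 0001000000000000
  ~c = 1100110011001100
  (~c & ~d) = 1000100010001000
  ((((c & d) & ~a) & ((~b | a) & (~a | ~d))) | (~c & ~d)) = 1001100010001000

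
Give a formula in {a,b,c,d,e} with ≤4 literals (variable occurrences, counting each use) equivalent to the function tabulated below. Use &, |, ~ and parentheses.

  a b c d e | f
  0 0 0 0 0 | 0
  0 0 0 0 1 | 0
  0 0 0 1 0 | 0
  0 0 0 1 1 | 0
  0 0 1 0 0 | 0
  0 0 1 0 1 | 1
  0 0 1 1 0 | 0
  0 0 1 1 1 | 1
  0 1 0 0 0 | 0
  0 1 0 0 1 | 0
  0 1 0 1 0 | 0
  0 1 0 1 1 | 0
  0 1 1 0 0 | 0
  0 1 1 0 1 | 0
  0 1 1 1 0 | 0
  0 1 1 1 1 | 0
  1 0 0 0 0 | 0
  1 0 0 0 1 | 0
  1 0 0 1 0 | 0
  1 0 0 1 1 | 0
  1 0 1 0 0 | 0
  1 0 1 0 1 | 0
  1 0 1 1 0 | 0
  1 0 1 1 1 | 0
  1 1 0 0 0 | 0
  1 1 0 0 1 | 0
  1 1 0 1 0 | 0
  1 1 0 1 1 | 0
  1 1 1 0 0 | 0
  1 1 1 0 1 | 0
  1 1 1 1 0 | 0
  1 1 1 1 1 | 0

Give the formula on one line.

  ~b = 11111111000000001111111100000000
  (e & ~b) = 01010101000000000101010100000000
  ~a = 11111111111111110000000000000000
  ((e & ~b) & ~a) = 01010101000000000000000000000000
  (c & ((e & ~b) & ~a)) = 00000101000000000000000000000000

(c & ((e & ~b) & ~a))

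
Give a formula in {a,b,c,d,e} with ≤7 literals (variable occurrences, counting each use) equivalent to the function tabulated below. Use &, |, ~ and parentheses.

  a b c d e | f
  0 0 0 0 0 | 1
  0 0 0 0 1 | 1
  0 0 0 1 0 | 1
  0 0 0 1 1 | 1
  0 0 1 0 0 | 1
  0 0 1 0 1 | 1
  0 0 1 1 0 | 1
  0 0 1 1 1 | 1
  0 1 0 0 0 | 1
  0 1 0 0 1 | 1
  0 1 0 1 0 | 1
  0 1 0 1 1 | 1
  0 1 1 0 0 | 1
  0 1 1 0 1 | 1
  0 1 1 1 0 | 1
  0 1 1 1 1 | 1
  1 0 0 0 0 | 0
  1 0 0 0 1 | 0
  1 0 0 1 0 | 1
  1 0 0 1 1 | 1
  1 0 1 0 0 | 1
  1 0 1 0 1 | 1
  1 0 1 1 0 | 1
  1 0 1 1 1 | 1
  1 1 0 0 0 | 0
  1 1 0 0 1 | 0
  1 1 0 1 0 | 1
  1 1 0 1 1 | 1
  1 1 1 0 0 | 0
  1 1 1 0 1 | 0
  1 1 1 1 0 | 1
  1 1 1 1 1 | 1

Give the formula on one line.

  ~b = 11111111000000001111111100000000
  (c & ~b) = 00001111000000000000111100000000
  ~a = 11111111111111110000000000000000
  ((c & ~b) | ~a) = 11111111111111110000111100000000
  (d | ((c & ~b) | ~a)) = 11111111111111110011111100110011

(d | ((c & ~b) | ~a))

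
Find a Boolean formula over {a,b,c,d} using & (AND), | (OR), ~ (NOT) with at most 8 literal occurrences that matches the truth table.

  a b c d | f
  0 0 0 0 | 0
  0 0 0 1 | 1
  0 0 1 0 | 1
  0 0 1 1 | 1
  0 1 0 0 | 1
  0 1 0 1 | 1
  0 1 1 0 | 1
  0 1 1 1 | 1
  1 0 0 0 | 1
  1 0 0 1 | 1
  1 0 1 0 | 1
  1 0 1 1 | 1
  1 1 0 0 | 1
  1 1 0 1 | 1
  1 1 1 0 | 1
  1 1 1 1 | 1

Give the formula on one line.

  ~b = 1111000011110000
  (c & ~b) = 0011000000110000
  (a | b) = 0000111111111111
  ((c & ~b) | (a | b)) = 0011111111111111
  (d | ((c & ~b) | (a | b))) = 0111111111111111

(d | ((c & ~b) | (a | b)))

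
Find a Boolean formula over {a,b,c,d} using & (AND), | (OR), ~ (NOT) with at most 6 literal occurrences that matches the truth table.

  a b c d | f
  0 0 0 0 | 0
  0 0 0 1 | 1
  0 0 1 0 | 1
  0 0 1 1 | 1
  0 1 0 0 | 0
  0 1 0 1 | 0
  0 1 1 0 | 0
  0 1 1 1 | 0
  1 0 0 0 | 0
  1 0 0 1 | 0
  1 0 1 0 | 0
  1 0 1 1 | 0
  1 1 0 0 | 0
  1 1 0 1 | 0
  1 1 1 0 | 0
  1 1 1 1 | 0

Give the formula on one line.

  ~b = 1111000011110000
  (d | c) = 0111011101110111
  (~b & (d | c)) = 0111000001110000
  ~a = 1111111100000000
  ((~b & (d | c)) & ~a) = 0111000000000000

((~b & (d | c)) & ~a)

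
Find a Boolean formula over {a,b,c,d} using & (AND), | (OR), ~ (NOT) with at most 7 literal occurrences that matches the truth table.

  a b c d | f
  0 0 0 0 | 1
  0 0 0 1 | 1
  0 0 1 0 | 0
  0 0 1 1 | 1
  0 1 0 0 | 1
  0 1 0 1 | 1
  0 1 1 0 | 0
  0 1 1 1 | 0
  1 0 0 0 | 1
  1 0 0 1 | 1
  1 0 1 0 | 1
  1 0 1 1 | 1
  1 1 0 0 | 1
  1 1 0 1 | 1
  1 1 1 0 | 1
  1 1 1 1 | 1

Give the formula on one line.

  ~a = 1111111100000000
  ~c = 1100110011001100
  (~a & ~c) = 1100110000000000
  (a | (~a & ~c)) = 1100110011111111
  ~b = 1111000011110000
  (~b & d) = 0101000001010000
  (c & (~b & d)) = 0001000000010000
  ((a | (~a & ~c)) | (c & (~b & d))) = 1101110011111111

((a | (~a & ~c)) | (c & (~b & d)))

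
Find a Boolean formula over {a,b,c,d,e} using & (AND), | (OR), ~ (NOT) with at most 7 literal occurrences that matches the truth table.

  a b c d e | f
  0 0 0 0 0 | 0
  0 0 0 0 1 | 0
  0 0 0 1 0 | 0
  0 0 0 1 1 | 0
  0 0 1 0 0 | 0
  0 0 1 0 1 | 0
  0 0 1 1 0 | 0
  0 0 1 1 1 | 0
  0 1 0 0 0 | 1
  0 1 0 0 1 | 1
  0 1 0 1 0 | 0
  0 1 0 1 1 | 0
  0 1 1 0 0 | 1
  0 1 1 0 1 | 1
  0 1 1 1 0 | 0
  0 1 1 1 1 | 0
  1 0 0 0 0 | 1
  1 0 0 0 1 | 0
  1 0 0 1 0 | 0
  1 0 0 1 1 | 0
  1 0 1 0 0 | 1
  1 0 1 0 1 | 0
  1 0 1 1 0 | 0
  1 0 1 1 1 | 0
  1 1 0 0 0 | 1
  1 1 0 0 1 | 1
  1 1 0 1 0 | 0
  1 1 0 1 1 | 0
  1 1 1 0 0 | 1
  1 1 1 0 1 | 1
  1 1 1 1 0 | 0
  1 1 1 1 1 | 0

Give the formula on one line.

  ~d = 11001100110011001100110011001100
  ~e = 10101010101010101010101010101010
  (a & ~e) = 00000000000000001010101010101010
  (~d | e) = 11011101110111011101110111011101
  (b & (~d | e)) = 00000000110111010000000011011101
  ((a & ~e) | (b & (~d | e))) = 00000000110111011010101011111111
  (~d & ((a & ~e) | (b & (~d | e)))) = 00000000110011001000100011001100

(~d & ((a & ~e) | (b & (~d | e))))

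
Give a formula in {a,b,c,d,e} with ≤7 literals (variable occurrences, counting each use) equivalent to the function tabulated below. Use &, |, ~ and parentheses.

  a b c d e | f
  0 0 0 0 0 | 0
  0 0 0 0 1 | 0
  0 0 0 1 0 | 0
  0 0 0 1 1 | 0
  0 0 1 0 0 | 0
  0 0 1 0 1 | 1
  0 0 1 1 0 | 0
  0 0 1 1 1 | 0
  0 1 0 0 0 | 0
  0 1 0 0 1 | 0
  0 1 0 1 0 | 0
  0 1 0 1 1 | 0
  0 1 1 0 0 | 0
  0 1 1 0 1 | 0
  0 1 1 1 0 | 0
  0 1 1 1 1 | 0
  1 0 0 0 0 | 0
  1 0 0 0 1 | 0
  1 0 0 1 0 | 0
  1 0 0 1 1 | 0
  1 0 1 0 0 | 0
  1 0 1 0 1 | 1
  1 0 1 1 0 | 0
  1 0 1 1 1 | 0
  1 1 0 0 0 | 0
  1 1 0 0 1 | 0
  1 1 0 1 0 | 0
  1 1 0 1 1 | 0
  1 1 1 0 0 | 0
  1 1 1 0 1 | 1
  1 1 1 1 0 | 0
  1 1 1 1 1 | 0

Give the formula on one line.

  ~e = 10101010101010101010101010101010
  ~b = 11111111000000001111111100000000
  (~b | d) = 11111111001100111111111100110011
  (a | (~b | d)) = 11111111001100111111111111111111
  (~e | (a | (~b | d))) = 11111111101110111111111111111111
  (e & (~e | (a | (~b | d)))) = 01010101000100010101010101010101
  (c & (e & (~e | (a | (~b | d))))) = 00000101000000010000010100000101
  ~d = 11001100110011001100110011001100
  ((c & (e & (~e | (a | (~b | d))))) & ~d) = 00000100000000000000010000000100

((c & (e & (~e | (a | (~b | d))))) & ~d)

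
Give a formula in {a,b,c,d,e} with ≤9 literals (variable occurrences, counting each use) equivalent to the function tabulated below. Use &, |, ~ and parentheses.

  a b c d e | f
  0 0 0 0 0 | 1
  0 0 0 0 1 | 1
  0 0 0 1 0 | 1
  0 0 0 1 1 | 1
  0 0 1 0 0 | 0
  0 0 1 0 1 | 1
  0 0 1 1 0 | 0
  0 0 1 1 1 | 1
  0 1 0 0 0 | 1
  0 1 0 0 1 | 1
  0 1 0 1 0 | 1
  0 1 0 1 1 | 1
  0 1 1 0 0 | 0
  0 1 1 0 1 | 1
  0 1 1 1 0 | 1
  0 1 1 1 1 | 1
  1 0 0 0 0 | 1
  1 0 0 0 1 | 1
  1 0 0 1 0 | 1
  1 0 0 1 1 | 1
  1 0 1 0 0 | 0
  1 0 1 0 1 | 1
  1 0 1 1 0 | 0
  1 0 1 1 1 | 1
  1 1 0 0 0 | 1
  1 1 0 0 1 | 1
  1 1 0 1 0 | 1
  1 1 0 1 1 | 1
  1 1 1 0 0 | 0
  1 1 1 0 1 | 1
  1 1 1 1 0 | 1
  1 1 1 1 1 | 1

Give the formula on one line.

((~c | e) | (((~e & b) & d) & c))

  ~c = 11110000111100001111000011110000
  (~c | e) = 11110101111101011111010111110101
  ~e = 10101010101010101010101010101010
  (~e & b) = 00000000101010100000000010101010
  ((~e & b) & d) = 00000000001000100000000000100010
  (((~e & b) & d) & c) = 00000000000000100000000000000010
  ((~c | e) | (((~e & b) & d) & c)) = 11110101111101111111010111110111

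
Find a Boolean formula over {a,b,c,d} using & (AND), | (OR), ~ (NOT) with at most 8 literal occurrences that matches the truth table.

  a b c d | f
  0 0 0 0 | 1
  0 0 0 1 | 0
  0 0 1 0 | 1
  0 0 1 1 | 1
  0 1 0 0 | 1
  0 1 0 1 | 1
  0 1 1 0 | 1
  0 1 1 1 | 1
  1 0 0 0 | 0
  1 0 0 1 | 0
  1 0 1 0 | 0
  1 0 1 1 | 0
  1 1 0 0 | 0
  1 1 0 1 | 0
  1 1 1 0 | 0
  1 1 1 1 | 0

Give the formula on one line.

(~a & ((~c & ~d) | (c | b)))

  ~a = 1111111100000000
  ~c = 1100110011001100
  ~d = 1010101010101010
  (~c & ~d) = 1000100010001000
  (c | b) = 0011111100111111
  ((~c & ~d) | (c | b)) = 1011111110111111
  (~a & ((~c & ~d) | (c | b))) = 1011111100000000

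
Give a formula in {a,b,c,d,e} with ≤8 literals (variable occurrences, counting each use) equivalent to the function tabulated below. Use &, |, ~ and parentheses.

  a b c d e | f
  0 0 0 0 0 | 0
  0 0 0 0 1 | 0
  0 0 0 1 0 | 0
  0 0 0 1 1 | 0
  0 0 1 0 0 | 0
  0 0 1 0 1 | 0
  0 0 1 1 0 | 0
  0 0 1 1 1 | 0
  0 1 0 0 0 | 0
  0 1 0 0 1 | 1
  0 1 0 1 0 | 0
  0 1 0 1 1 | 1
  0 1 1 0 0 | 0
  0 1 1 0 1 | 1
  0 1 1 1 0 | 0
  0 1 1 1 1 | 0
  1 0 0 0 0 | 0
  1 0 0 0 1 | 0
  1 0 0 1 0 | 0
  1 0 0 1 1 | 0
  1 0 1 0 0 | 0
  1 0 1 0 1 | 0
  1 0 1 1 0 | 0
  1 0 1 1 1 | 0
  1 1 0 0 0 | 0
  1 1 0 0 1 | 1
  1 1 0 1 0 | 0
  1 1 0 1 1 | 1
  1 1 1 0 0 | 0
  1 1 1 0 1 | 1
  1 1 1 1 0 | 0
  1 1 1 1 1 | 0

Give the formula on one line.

(((((c | (~a | ~e)) | d) & ~d) | ~c) & (e & b))

  ~a = 11111111111111110000000000000000
  ~e = 10101010101010101010101010101010
  (~a | ~e) = 11111111111111111010101010101010
  (c | (~a | ~e)) = 11111111111111111010111110101111
  ((c | (~a | ~e)) | d) = 11111111111111111011111110111111
  ~d = 11001100110011001100110011001100
  (((c | (~a | ~e)) | d) & ~d) = 11001100110011001000110010001100
  ~c = 11110000111100001111000011110000
  ((((c | (~a | ~e)) | d) & ~d) | ~c) = 11111100111111001111110011111100
  (e & b) = 00000000010101010000000001010101
  (((((c | (~a | ~e)) | d) & ~d) | ~c) & (e & b)) = 00000000010101000000000001010100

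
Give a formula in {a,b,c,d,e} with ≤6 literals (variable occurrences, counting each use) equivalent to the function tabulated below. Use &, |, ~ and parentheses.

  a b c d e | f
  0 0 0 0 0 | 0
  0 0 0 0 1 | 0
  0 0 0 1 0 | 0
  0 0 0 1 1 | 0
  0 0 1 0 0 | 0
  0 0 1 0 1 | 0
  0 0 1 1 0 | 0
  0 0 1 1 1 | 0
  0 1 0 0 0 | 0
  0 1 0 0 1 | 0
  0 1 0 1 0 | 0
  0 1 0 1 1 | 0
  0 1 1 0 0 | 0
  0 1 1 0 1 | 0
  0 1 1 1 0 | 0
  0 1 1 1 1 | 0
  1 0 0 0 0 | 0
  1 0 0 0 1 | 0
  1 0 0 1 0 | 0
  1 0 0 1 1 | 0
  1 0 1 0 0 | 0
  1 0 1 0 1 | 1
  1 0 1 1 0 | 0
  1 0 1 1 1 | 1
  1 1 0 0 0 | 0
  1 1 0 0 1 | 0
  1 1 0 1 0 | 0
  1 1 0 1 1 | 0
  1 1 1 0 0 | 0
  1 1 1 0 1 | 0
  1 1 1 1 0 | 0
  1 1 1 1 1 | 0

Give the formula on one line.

(c & ((e & ~b) & (~e | a)))

  ~b = 11111111000000001111111100000000
  (e & ~b) = 01010101000000000101010100000000
  ~e = 10101010101010101010101010101010
  (~e | a) = 10101010101010101111111111111111
  ((e & ~b) & (~e | a)) = 00000000000000000101010100000000
  (c & ((e & ~b) & (~e | a))) = 00000000000000000000010100000000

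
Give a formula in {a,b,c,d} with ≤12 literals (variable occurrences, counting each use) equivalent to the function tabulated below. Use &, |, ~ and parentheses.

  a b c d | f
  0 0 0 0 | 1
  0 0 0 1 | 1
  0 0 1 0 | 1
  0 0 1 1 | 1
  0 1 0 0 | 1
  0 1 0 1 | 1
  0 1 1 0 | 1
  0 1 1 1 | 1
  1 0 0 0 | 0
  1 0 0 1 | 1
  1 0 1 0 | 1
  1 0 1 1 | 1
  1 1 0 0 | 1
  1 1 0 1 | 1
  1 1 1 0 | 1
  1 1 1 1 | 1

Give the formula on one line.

(((c | ((c | a) & b)) | ~a) | (((c & d) | b) | d))

  (c | a) = 0011001111111111
  ((c | a) & b) = 0000001100001111
  (c | ((c | a) & b)) = 0011001100111111
  ~a = 1111111100000000
  ((c | ((c | a) & b)) | ~a) = 1111111100111111
  (c & d) = 0001000100010001
  ((c & d) | b) = 0001111100011111
  (((c & d) | b) | d) = 0101111101011111
  (((c | ((c | a) & b)) | ~a) | (((c & d) | b) | d)) = 1111111101111111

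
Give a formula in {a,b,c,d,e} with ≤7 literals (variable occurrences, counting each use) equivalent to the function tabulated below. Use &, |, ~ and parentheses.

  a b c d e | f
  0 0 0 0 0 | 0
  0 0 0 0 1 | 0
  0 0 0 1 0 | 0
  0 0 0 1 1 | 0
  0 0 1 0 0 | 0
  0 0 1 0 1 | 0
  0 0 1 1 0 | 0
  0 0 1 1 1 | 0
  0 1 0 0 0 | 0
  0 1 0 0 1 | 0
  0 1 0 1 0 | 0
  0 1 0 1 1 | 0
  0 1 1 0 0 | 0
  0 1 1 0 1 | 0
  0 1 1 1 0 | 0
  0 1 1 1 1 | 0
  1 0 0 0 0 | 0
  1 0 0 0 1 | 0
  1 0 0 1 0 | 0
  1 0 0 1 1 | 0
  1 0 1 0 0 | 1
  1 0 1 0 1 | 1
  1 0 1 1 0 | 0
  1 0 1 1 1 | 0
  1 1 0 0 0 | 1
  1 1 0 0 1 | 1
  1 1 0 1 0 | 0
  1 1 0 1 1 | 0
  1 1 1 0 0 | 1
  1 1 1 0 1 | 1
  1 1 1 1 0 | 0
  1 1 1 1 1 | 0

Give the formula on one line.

(((b | c) & ~d) & a)

  (b | c) = 00001111111111110000111111111111
  ~d = 11001100110011001100110011001100
  ((b | c) & ~d) = 00001100110011000000110011001100
  (((b | c) & ~d) & a) = 00000000000000000000110011001100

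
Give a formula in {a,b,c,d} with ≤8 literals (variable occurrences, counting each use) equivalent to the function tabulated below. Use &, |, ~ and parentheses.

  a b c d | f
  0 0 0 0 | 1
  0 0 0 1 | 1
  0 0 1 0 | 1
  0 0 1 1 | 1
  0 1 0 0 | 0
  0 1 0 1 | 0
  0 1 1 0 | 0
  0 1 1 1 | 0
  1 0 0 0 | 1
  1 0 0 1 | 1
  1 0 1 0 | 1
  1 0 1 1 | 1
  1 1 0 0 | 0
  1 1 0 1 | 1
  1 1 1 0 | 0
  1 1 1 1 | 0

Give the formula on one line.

(((d & (a | ~b)) & (d & ((~a | ~c) | ~b))) | ~b)

  ~b = 1111000011110000
  (a | ~b) = 1111000011111111
  (d & (a | ~b)) = 0101000001010101
  ~a = 1111111100000000
  ~c = 1100110011001100
  (~a | ~c) = 1111111111001100
  ((~a | ~c) | ~b) = 1111111111111100
  (d & ((~a | ~c) | ~b)) = 0101010101010100
  ((d & (a | ~b)) & (d & ((~a | ~c) | ~b))) = 0101000001010100
  (((d & (a | ~b)) & (d & ((~a | ~c) | ~b))) | ~b) = 1111000011110100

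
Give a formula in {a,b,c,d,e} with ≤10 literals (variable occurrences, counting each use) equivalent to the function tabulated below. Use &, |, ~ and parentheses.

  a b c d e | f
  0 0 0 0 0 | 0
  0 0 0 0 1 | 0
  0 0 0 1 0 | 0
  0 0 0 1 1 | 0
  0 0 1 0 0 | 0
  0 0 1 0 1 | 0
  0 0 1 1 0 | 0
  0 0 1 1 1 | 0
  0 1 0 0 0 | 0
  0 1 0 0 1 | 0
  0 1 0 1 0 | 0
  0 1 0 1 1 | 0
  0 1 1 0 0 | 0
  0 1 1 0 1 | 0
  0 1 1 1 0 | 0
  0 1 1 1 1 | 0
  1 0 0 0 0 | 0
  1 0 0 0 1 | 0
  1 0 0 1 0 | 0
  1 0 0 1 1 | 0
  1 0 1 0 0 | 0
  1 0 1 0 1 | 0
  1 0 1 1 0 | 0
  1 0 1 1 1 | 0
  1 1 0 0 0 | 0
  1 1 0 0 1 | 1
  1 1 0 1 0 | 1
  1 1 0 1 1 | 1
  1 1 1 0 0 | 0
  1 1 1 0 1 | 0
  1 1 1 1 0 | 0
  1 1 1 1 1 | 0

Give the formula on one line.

(((~c & (c | b)) & ((d | e) | c)) & (a | c))

  ~c = 11110000111100001111000011110000
  (c | b) = 00001111111111110000111111111111
  (~c & (c | b)) = 00000000111100000000000011110000
  (d | e) = 01110111011101110111011101110111
  ((d | e) | c) = 01111111011111110111111101111111
  ((~c & (c | b)) & ((d | e) | c)) = 00000000011100000000000001110000
  (a | c) = 00001111000011111111111111111111
  (((~c & (c | b)) & ((d | e) | c)) & (a | c)) = 00000000000000000000000001110000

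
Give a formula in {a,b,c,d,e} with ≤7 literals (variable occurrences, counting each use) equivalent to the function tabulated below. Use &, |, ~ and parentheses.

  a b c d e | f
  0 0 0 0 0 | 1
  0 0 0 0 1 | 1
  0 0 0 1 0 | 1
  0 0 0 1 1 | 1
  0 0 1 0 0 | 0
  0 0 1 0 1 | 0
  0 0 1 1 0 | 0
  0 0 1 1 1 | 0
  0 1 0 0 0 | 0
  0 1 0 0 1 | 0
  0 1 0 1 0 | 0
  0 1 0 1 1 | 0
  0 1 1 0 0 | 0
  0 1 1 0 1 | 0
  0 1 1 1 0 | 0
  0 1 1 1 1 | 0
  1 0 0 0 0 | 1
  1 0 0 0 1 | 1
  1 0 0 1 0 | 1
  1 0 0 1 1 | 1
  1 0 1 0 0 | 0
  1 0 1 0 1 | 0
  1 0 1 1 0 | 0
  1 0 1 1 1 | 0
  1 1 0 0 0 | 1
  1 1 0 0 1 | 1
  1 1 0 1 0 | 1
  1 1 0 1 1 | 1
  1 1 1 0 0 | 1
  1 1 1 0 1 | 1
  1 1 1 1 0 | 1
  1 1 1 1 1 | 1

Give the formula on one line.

(((~b & (a | ~c)) | (b & a)) & (b | ~c))

  ~b = 11111111000000001111111100000000
  ~c = 11110000111100001111000011110000
  (a | ~c) = 11110000111100001111111111111111
  (~b & (a | ~c)) = 11110000000000001111111100000000
  (b & a) = 00000000000000000000000011111111
  ((~b & (a | ~c)) | (b & a)) = 11110000000000001111111111111111
  (b | ~c) = 11110000111111111111000011111111
  (((~b & (a | ~c)) | (b & a)) & (b | ~c)) = 11110000000000001111000011111111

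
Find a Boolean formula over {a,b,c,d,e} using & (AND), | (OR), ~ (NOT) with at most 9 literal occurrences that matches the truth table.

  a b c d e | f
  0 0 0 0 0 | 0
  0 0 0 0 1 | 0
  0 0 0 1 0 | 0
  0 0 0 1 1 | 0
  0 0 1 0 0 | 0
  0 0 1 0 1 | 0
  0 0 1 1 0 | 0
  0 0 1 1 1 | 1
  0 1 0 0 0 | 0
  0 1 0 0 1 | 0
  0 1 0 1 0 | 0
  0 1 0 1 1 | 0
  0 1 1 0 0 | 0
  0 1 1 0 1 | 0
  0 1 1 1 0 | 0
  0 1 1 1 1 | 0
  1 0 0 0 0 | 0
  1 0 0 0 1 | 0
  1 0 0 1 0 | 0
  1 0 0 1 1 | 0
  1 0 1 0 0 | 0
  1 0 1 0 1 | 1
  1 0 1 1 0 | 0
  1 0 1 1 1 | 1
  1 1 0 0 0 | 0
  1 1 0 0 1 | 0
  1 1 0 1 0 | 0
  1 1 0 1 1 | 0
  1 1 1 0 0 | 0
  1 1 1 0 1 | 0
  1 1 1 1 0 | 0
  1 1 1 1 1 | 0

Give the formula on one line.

((e & (c & ~b)) & (((a & ~e) | d) | (~e | a)))

  ~b = 11111111000000001111111100000000
  (c & ~b) = 00001111000000000000111100000000
  (e & (c & ~b)) = 00000101000000000000010100000000
  ~e = 10101010101010101010101010101010
  (a & ~e) = 00000000000000001010101010101010
  ((a & ~e) | d) = 00110011001100111011101110111011
  (~e | a) = 10101010101010101111111111111111
  (((a & ~e) | d) | (~e | a)) = 10111011101110111111111111111111
  ((e & (c & ~b)) & (((a & ~e) | d) | (~e | a))) = 00000001000000000000010100000000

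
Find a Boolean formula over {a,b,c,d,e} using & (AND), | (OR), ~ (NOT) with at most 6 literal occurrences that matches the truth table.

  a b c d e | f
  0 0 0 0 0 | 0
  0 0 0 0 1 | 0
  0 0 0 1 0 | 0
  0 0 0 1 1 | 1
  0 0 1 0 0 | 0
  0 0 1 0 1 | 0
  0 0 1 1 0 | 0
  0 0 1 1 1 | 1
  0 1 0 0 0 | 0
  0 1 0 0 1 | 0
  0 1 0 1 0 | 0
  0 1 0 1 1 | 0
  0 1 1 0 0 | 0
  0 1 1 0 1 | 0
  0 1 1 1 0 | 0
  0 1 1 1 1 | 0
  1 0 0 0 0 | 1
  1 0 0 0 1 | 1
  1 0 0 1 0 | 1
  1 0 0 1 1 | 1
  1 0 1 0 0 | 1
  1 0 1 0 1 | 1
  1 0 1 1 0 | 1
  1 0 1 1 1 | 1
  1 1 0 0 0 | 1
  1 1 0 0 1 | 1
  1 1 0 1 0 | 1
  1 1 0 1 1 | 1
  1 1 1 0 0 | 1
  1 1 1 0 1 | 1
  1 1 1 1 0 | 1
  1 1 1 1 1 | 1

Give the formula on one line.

  ~b = 11111111000000001111111100000000
  (~b & e) = 01010101000000000101010100000000
  (d & (~b & e)) = 00010001000000000001000100000000
  (a | (d & (~b & e))) = 00010001000000001111111111111111

(a | (d & (~b & e)))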